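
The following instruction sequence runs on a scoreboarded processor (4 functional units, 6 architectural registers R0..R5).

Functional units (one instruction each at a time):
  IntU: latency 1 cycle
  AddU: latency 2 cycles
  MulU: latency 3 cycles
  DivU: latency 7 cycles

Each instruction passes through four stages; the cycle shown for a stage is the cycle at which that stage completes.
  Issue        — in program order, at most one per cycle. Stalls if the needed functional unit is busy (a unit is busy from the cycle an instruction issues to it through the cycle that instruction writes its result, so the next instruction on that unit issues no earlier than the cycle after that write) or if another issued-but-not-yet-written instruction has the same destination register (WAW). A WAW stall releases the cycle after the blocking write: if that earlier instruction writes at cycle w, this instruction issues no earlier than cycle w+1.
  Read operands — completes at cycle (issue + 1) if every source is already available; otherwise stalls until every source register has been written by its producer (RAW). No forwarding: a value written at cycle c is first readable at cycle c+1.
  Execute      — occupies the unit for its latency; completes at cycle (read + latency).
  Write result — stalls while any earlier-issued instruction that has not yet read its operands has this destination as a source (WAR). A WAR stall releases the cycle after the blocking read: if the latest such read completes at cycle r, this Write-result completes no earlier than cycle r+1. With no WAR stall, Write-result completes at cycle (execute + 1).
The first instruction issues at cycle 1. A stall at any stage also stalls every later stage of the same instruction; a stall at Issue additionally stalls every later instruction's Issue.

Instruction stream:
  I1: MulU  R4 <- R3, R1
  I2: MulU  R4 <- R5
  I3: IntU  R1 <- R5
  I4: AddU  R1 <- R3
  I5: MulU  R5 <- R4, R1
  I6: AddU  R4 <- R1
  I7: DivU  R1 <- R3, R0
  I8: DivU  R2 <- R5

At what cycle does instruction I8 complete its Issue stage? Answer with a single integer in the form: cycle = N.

cycle 1: issue I1 (MulU)
cycle 2: I1 read-ops
cycle 5: I1 finished on MulU
cycle 6: I1→R4
cycle 7: issue I2 (MulU)
cycle 8: I2 read-ops, issue I3 (IntU)
cycle 9: I3 read-ops
cycle 10: I3 finished on IntU
cycle 11: I2 finished on MulU, I3→R1
cycle 12: I2→R4, issue I4 (AddU)
cycle 13: I4 read-ops, issue I5 (MulU)
cycle 15: I4 finished on AddU
cycle 16: I4→R1
cycle 17: I5 read-ops, issue I6 (AddU)
cycle 18: I6 read-ops, issue I7 (DivU)
cycle 19: I7 read-ops
cycle 20: I5 finished on MulU, I6 finished on AddU
cycle 21: I5→R5, I6→R4
cycle 26: I7 finished on DivU
cycle 27: I7→R1
cycle 28: issue I8 (DivU)
cycle 29: I8 read-ops
cycle 36: I8 finished on DivU
cycle 37: I8→R2

cycle = 28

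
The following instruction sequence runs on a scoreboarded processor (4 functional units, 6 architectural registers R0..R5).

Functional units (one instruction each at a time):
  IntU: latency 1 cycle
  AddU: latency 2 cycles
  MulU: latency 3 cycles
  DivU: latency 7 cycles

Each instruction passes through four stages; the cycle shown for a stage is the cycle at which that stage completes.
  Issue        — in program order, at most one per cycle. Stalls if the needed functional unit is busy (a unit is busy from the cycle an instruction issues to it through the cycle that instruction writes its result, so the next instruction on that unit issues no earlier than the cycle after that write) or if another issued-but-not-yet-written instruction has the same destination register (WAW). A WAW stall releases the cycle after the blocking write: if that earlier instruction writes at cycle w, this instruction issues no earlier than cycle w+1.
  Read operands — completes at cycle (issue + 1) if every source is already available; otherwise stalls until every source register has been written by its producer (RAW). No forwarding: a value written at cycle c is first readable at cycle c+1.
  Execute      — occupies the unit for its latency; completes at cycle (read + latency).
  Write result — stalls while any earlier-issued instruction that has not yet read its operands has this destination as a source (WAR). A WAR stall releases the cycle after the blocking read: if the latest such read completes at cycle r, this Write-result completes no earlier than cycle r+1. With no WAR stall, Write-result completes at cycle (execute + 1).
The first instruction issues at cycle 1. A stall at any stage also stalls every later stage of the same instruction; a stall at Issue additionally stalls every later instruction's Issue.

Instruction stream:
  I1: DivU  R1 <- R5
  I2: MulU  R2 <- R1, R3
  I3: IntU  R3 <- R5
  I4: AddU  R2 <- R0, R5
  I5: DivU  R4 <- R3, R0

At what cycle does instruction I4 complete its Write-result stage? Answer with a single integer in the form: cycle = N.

cycle = 20

[I1] 1/2/9/10
[I2] 2/11/14/15  (RAW R1: wait I1 write@10)
[I3] 3/4/5/12  (WAR R3: wait I2 read@11)
[I4] 16/17/19/20  (WAW R2: wait I2 write@15)
[I5] 17/18/25/26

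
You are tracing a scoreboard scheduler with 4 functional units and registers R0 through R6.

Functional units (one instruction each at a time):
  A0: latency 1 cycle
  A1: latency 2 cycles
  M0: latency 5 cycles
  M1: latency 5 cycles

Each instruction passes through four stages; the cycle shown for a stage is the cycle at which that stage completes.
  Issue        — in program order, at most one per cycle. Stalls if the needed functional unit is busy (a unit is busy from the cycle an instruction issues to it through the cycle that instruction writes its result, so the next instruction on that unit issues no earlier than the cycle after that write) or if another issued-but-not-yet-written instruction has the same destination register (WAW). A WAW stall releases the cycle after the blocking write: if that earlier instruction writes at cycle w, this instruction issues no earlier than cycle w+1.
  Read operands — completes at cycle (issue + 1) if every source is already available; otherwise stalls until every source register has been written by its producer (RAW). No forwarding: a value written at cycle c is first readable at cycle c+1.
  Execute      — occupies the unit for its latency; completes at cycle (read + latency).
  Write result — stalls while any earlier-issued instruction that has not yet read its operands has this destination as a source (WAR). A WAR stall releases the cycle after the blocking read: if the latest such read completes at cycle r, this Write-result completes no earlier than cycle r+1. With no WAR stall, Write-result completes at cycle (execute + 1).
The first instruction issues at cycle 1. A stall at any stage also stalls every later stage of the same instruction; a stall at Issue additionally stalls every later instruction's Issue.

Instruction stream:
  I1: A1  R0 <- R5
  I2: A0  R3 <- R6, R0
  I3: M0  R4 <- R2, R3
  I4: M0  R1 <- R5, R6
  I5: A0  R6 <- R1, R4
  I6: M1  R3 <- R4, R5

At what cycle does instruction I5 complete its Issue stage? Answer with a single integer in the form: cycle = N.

cycle = 17

cycle 1: I1 dispatched to A1
cycle 2: I1 operands ready | I2 dispatched to A0
cycle 3: I3 dispatched to M0
cycle 4: I1 complete
cycle 5: R0←I1
cycle 6: I2 operands ready
cycle 7: I2 complete
cycle 8: R3←I2
cycle 9: I3 operands ready
cycle 14: I3 complete
cycle 15: R4←I3
cycle 16: I4 dispatched to M0
cycle 17: I4 operands ready | I5 dispatched to A0
cycle 18: I6 dispatched to M1
cycle 19: I6 operands ready
cycle 22: I4 complete
cycle 23: R1←I4
cycle 24: I5 operands ready | I6 complete
cycle 25: I5 complete | R3←I6
cycle 26: R6←I5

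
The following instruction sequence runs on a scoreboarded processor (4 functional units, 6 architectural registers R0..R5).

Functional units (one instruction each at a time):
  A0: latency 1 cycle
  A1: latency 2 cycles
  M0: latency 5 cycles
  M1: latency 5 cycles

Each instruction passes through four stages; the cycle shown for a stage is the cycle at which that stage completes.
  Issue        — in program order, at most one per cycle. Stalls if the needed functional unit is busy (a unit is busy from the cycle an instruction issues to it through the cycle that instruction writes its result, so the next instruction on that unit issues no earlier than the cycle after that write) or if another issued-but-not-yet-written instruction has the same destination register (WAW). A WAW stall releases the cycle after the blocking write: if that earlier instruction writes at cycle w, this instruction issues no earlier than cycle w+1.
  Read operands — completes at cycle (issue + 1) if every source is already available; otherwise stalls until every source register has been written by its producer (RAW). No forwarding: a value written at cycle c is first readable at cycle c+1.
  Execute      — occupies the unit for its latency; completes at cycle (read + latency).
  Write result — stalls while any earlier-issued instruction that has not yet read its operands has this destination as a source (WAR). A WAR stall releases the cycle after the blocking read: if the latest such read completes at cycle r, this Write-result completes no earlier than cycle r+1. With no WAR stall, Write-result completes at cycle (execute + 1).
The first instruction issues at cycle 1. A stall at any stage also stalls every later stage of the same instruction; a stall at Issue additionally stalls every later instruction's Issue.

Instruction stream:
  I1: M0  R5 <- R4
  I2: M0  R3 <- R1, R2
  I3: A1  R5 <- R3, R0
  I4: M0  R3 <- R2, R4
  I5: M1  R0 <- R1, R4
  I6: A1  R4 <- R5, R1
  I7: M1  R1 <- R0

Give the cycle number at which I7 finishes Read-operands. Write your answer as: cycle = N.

cycle = 27

1) issue 1, read 2, done 7, write 8
2) issue 9, read 10, done 15, write 16  <struct: M0 busy until I1 writes@8>
3) issue 10, read 17, done 19, write 20  <RAW R3: wait I2 write@16>
4) issue 17, read 18, done 23, write 24  <struct: M0 busy until I2 writes@16>
5) issue 18, read 19, done 24, write 25
6) issue 21, read 22, done 24, write 25  <struct: A1 busy until I3 writes@20>
7) issue 26, read 27, done 32, write 33  <struct: M1 busy until I5 writes@25>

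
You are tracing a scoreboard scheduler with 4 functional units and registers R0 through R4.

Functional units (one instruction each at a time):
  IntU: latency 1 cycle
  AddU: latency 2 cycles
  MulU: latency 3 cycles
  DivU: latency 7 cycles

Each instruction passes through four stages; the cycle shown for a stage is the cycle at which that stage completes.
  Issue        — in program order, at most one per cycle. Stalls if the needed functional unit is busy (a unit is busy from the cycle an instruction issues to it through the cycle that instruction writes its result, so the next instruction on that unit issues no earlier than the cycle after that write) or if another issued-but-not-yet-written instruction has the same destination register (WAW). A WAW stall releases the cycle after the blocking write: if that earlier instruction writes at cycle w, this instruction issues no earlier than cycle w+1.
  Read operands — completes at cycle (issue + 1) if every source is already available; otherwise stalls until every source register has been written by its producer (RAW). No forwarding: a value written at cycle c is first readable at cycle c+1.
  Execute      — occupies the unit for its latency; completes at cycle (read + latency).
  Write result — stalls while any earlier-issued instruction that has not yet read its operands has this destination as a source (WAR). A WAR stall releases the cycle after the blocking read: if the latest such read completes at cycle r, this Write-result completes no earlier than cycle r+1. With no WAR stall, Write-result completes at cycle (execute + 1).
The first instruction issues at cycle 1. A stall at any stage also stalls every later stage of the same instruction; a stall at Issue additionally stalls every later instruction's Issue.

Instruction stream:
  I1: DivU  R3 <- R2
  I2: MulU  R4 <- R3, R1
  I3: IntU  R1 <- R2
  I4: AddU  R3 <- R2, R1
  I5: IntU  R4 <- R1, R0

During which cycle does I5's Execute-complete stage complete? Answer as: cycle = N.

cycle = 18

1) issue 1, read 2, done 9, write 10
2) issue 2, read 11, done 14, write 15  <RAW R3: wait I1 write@10>
3) issue 3, read 4, done 5, write 12  <WAR R1: wait I2 read@11>
4) issue 11, read 13, done 15, write 16  <WAW R3: wait I1 write@10 / RAW R1: wait I3 write@12>
5) issue 16, read 17, done 18, write 19  <WAW R4: wait I2 write@15>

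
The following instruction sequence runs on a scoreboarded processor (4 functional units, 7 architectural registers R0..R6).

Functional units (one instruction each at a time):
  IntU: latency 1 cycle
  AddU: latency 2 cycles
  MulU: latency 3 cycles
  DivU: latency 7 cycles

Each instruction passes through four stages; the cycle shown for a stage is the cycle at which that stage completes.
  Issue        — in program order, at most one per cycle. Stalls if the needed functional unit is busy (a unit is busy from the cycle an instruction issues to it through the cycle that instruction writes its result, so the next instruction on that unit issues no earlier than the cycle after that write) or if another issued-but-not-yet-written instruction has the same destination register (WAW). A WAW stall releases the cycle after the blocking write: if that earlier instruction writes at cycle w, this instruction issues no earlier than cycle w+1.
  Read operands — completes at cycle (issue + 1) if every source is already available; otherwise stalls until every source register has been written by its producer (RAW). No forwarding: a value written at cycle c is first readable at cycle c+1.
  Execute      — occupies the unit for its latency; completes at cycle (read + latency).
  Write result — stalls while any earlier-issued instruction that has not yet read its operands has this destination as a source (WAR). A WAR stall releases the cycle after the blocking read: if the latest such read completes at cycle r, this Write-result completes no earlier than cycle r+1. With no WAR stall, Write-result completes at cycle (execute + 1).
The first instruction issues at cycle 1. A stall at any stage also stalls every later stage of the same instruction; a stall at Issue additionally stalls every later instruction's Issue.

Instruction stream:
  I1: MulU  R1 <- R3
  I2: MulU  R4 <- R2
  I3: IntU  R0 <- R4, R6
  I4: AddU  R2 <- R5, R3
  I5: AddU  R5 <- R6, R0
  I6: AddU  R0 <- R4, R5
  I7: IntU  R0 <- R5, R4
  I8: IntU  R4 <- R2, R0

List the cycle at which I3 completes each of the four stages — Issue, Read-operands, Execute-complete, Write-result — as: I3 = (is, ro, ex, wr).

I1  is:1  ro:2  ex:5  wr:6
I2  is:7  ro:8  ex:11  wr:12  — struct: MulU busy until I1 writes@6
I3  is:8  ro:13  ex:14  wr:15  — RAW R4: wait I2 write@12
I4  is:9  ro:10  ex:12  wr:13
I5  is:14  ro:16  ex:18  wr:19  — struct: AddU busy until I4 writes@13, RAW R0: wait I3 write@15
I6  is:20  ro:21  ex:23  wr:24  — struct: AddU busy until I5 writes@19
I7  is:25  ro:26  ex:27  wr:28  — WAW R0: wait I6 write@24
I8  is:29  ro:30  ex:31  wr:32  — struct: IntU busy until I7 writes@28

I3 = (8, 13, 14, 15)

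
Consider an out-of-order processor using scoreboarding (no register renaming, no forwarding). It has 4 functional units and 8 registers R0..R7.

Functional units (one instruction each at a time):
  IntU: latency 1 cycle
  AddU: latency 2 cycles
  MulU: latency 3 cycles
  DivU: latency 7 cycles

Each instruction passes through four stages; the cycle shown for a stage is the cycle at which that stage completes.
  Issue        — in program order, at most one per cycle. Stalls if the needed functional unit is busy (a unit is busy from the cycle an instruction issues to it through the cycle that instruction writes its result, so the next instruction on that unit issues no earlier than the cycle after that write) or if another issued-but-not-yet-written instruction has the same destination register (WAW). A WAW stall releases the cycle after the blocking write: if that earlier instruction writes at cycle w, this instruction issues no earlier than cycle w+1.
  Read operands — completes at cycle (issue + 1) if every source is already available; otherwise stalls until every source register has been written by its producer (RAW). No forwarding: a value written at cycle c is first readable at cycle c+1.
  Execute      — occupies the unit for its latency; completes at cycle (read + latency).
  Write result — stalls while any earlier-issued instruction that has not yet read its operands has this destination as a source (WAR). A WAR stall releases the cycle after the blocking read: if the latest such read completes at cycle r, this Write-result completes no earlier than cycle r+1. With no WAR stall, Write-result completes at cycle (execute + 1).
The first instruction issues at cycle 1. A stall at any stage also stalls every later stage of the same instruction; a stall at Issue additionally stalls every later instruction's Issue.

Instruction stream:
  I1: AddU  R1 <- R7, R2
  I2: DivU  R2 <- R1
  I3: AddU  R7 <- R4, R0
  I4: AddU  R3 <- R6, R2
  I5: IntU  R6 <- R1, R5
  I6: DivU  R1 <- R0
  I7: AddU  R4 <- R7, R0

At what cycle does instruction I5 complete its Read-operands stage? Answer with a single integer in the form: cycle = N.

cycle = 13

I1: IS=1 RO=2 EX=4 WR=5
I2: IS=2 RO=6 EX=13 WR=14  [RAW R1: wait I1 write@5]
I3: IS=6 RO=7 EX=9 WR=10  [struct: AddU busy until I1 writes@5]
I4: IS=11 RO=15 EX=17 WR=18  [struct: AddU busy until I3 writes@10; RAW R2: wait I2 write@14]
I5: IS=12 RO=13 EX=14 WR=16  [WAR R6: wait I4 read@15]
I6: IS=15 RO=16 EX=23 WR=24  [struct: DivU busy until I2 writes@14]
I7: IS=19 RO=20 EX=22 WR=23  [struct: AddU busy until I4 writes@18]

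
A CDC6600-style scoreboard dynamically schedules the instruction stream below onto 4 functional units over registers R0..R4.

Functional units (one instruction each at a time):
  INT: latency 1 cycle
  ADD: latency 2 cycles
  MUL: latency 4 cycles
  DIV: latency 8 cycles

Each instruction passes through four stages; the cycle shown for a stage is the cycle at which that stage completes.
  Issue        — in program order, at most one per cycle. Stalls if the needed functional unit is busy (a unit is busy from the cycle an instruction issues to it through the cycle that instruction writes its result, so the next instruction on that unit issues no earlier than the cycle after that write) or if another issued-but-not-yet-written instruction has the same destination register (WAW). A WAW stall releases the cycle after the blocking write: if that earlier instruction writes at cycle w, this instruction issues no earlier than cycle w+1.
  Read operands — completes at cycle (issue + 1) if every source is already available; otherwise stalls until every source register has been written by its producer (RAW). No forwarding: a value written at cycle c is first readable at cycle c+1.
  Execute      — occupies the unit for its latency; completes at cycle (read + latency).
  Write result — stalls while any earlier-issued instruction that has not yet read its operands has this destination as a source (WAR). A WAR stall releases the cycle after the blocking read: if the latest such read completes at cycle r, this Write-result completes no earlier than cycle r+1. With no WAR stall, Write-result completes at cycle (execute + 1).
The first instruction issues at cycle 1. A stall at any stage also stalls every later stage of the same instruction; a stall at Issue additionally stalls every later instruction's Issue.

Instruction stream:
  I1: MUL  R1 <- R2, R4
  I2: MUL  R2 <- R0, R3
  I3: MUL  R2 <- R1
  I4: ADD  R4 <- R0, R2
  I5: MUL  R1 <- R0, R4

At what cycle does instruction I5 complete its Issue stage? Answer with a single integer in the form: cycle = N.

1) issue 1, read 2, done 6, write 7
2) issue 8, read 9, done 13, write 14  <struct: MUL busy until I1 writes@7>
3) issue 15, read 16, done 20, write 21  <struct: MUL busy until I2 writes@14>
4) issue 16, read 22, done 24, write 25  <RAW R2: wait I3 write@21>
5) issue 22, read 26, done 30, write 31  <struct: MUL busy until I3 writes@21 / RAW R4: wait I4 write@25>

cycle = 22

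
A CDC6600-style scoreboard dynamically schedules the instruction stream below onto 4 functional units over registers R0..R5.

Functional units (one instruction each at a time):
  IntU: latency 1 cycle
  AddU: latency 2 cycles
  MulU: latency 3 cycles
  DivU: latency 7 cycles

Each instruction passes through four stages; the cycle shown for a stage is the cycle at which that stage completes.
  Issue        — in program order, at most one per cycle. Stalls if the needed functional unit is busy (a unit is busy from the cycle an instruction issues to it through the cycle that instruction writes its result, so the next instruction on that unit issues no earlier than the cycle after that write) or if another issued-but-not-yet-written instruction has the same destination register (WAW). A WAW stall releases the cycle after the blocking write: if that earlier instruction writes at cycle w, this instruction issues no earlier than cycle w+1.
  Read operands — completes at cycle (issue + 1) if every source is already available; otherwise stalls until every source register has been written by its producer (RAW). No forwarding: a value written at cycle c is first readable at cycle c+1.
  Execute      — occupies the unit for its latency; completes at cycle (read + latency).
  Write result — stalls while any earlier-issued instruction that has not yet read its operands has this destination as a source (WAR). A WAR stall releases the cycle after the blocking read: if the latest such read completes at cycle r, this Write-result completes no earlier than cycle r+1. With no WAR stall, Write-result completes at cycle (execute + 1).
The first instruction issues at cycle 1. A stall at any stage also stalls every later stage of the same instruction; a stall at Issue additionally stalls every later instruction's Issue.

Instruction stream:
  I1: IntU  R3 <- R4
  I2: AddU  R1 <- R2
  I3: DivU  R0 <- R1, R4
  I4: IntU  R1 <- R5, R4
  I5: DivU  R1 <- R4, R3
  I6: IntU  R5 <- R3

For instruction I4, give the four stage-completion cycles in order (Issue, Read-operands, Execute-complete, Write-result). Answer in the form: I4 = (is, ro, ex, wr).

I4 = (7, 8, 9, 10)

I1: IS=1 RO=2 EX=3 WR=4
I2: IS=2 RO=3 EX=5 WR=6
I3: IS=3 RO=7 EX=14 WR=15  [RAW R1: wait I2 write@6]
I4: IS=7 RO=8 EX=9 WR=10  [WAW R1: wait I2 write@6]
I5: IS=16 RO=17 EX=24 WR=25  [struct: DivU busy until I3 writes@15]
I6: IS=17 RO=18 EX=19 WR=20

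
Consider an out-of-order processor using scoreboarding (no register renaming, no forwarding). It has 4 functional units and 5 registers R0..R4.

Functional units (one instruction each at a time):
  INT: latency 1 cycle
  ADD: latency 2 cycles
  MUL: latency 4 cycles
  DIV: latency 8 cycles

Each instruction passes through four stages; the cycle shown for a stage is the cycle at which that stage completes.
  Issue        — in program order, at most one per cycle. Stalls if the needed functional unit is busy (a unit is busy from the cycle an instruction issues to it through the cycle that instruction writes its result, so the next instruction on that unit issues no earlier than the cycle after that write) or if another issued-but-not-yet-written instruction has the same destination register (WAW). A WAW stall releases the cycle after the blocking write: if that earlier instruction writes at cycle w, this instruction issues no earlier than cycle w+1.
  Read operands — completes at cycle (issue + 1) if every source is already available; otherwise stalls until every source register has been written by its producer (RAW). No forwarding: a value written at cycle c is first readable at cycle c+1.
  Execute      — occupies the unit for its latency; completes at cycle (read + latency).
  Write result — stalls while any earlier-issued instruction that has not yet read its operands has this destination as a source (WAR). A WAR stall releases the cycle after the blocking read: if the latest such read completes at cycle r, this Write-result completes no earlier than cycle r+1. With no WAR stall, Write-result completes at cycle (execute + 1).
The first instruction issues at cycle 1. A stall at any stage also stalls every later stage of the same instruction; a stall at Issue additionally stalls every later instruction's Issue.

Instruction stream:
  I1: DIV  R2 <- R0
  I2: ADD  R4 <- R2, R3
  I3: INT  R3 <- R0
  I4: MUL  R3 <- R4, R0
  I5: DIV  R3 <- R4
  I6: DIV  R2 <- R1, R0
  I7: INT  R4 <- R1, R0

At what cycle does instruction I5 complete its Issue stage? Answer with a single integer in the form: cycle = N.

I1  is:1  ro:2  ex:10  wr:11
I2  is:2  ro:12  ex:14  wr:15  — RAW R2: wait I1 write@11
I3  is:3  ro:4  ex:5  wr:13  — WAR R3: wait I2 read@12
I4  is:14  ro:16  ex:20  wr:21  — WAW R3: wait I3 write@13, RAW R4: wait I2 write@15
I5  is:22  ro:23  ex:31  wr:32  — WAW R3: wait I4 write@21
I6  is:33  ro:34  ex:42  wr:43  — struct: DIV busy until I5 writes@32
I7  is:34  ro:35  ex:36  wr:37

cycle = 22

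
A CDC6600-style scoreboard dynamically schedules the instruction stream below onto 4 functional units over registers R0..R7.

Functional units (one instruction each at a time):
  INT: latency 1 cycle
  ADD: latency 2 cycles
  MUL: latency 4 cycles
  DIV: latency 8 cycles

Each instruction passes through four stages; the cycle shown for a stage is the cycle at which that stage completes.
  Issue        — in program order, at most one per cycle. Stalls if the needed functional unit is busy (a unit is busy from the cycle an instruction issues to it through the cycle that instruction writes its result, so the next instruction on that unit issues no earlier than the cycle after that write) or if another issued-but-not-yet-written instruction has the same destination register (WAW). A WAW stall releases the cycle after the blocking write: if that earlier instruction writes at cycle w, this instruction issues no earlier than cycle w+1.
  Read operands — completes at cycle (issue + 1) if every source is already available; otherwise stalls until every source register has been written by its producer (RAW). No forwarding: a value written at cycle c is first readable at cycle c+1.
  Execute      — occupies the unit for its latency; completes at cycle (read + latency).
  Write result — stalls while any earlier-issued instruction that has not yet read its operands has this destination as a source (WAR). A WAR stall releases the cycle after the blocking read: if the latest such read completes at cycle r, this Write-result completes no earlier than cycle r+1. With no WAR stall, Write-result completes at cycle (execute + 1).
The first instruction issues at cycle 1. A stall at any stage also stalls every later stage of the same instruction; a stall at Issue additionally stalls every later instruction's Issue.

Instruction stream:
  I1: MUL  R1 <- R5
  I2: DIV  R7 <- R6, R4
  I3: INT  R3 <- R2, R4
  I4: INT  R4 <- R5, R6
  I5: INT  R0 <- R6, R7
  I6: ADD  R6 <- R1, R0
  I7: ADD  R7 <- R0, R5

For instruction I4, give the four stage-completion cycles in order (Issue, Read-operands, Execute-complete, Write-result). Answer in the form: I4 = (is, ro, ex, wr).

  I1 | 1 | 2 | 6 | 7
  I2 | 2 | 3 | 11 | 12
  I3 | 3 | 4 | 5 | 6
  I4 | 7 | 8 | 9 | 10   struct: INT busy until I3 writes@6
  I5 | 11 | 13 | 14 | 15   struct: INT busy until I4 writes@10 · RAW R7: wait I2 write@12
  I6 | 12 | 16 | 18 | 19   RAW R0: wait I5 write@15
  I7 | 20 | 21 | 23 | 24   struct: ADD busy until I6 writes@19

I4 = (7, 8, 9, 10)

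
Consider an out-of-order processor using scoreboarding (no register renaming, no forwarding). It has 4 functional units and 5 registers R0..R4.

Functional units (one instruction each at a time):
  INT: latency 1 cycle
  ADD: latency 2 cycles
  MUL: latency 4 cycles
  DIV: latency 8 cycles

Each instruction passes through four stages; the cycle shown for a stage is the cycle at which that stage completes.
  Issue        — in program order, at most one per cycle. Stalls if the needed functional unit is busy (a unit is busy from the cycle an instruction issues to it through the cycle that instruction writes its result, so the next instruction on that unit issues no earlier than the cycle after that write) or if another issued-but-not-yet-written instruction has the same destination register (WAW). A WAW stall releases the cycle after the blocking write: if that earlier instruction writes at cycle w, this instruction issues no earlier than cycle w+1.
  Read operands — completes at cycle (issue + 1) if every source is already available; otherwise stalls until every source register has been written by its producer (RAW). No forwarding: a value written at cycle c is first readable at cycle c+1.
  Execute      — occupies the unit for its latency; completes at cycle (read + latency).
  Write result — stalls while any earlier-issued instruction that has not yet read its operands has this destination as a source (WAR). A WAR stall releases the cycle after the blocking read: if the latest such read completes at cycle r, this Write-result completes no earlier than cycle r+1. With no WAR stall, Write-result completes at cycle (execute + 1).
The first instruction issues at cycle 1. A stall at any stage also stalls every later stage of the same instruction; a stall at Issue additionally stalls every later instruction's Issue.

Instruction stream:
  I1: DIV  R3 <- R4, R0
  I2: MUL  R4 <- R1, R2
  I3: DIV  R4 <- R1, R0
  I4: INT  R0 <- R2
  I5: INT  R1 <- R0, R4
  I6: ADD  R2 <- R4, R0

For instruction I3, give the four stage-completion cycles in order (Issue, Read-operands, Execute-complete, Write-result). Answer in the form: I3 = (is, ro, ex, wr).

c1: I1→DIV
c2: I1 RO | I2→MUL
c3: I2 RO
c7: I2 EX
c8: I2 WR R4
c10: I1 EX
c11: I1 WR R3
c12: I3→DIV
c13: I3 RO | I4→INT
c14: I4 RO
c15: I4 EX
c16: I4 WR R0
c17: I5→INT
c18: I6→ADD
c21: I3 EX
c22: I3 WR R4
c23: I5 RO | I6 RO
c24: I5 EX
c25: I5 WR R1 | I6 EX
c26: I6 WR R2

I3 = (12, 13, 21, 22)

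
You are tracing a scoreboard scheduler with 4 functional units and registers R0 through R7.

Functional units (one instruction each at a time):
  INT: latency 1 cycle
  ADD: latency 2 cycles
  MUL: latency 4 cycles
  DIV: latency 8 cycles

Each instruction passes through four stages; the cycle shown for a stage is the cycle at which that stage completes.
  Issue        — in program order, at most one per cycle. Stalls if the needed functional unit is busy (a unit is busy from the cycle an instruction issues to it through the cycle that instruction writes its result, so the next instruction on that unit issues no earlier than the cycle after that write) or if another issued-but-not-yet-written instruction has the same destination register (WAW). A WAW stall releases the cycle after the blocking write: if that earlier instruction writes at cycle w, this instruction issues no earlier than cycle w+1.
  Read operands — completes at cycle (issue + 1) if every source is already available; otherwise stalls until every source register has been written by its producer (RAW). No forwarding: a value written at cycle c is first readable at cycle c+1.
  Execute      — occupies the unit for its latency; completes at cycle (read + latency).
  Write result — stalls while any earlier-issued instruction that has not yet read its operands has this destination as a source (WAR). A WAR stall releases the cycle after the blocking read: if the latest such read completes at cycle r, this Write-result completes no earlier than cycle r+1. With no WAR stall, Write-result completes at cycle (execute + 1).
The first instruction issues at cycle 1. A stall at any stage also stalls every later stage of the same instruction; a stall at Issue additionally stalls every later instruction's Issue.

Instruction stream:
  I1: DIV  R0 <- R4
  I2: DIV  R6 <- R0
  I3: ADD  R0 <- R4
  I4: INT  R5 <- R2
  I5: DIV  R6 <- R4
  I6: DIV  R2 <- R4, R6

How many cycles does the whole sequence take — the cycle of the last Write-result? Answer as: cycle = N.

cycle = 44

  I1 | 1 | 2 | 10 | 11
  I2 | 12 | 13 | 21 | 22   struct: DIV busy until I1 writes@11
  I3 | 13 | 14 | 16 | 17
  I4 | 14 | 15 | 16 | 17
  I5 | 23 | 24 | 32 | 33   struct: DIV busy until I2 writes@22
  I6 | 34 | 35 | 43 | 44   struct: DIV busy until I5 writes@33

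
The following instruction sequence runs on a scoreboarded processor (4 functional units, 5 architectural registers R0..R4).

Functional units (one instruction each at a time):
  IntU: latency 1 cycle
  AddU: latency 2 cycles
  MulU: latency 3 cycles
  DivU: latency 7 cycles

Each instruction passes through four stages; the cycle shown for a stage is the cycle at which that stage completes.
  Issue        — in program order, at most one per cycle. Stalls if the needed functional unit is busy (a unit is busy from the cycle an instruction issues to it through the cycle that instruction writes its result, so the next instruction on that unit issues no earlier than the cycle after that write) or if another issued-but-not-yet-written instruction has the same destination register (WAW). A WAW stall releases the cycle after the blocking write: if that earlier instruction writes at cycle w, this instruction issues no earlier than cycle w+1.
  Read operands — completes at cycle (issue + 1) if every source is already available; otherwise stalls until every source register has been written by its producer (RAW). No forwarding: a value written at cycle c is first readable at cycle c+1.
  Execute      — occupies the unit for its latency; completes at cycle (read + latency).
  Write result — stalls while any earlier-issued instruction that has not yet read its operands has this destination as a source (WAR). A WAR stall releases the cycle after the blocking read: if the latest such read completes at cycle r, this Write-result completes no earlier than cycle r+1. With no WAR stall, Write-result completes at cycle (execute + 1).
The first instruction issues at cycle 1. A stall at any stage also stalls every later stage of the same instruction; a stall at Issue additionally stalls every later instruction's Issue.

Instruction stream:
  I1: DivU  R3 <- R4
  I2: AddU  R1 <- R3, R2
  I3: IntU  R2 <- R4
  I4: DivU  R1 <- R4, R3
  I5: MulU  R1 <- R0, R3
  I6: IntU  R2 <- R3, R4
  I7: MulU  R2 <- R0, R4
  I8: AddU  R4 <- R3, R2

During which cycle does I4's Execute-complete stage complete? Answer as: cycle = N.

cycle = 23

I1: IS=1 RO=2 EX=9 WR=10
I2: IS=2 RO=11 EX=13 WR=14  [RAW R3: wait I1 write@10]
I3: IS=3 RO=4 EX=5 WR=12  [WAR R2: wait I2 read@11]
I4: IS=15 RO=16 EX=23 WR=24  [WAW R1: wait I2 write@14]
I5: IS=25 RO=26 EX=29 WR=30  [WAW R1: wait I4 write@24]
I6: IS=26 RO=27 EX=28 WR=29
I7: IS=31 RO=32 EX=35 WR=36  [struct: MulU busy until I5 writes@30]
I8: IS=32 RO=37 EX=39 WR=40  [RAW R2: wait I7 write@36]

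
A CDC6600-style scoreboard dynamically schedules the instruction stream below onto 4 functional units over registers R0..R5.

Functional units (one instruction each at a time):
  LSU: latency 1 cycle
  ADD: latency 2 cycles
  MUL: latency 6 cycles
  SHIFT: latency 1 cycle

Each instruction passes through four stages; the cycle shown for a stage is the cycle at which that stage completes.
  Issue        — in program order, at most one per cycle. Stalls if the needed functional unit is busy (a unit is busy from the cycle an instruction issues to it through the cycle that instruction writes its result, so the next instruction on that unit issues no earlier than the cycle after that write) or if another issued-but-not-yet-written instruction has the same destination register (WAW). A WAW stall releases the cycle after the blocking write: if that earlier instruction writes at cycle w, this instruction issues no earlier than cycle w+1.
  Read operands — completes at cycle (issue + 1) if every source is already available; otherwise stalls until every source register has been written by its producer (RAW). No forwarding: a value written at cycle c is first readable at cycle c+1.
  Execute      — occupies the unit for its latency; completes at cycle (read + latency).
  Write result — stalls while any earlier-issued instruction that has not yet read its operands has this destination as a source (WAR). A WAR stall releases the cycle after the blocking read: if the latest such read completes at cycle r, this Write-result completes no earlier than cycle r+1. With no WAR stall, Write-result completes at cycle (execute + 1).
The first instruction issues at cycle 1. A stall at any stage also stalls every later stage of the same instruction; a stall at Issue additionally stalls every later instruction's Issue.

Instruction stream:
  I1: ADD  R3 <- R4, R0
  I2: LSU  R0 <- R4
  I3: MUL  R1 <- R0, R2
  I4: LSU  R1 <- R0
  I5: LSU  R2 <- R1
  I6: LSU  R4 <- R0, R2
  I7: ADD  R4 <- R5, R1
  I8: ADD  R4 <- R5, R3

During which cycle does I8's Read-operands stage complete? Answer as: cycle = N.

cycle = 32

I1: IS=1 RO=2 EX=4 WR=5
I2: IS=2 RO=3 EX=4 WR=5
I3: IS=3 RO=6 EX=12 WR=13  [RAW R0: wait I2 write@5]
I4: IS=14 RO=15 EX=16 WR=17  [WAW R1: wait I3 write@13]
I5: IS=18 RO=19 EX=20 WR=21  [struct: LSU busy until I4 writes@17]
I6: IS=22 RO=23 EX=24 WR=25  [struct: LSU busy until I5 writes@21]
I7: IS=26 RO=27 EX=29 WR=30  [WAW R4: wait I6 write@25]
I8: IS=31 RO=32 EX=34 WR=35  [struct: ADD busy until I7 writes@30]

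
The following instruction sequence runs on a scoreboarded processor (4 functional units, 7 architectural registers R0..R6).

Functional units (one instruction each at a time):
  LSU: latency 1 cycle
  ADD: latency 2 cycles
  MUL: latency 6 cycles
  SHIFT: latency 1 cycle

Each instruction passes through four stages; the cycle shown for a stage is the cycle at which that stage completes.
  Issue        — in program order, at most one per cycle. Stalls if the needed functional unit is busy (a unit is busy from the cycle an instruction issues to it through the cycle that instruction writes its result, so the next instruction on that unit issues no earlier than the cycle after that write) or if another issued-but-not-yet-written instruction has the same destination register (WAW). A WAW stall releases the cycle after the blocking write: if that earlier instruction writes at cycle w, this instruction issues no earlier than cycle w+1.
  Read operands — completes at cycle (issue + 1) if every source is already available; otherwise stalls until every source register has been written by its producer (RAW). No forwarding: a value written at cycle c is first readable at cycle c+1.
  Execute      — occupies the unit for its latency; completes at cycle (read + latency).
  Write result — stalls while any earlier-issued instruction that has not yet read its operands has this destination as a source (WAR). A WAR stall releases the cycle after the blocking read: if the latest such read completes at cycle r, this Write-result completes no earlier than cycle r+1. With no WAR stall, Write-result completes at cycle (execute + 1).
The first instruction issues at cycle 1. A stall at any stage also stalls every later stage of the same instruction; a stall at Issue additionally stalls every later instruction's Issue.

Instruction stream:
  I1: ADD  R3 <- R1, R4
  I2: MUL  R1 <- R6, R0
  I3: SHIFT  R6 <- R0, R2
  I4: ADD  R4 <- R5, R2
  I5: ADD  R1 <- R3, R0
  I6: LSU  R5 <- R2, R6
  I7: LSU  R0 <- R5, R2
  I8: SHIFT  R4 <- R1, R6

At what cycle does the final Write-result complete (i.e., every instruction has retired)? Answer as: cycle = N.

[1] I1 dispatched to ADD
[2] I1 operands ready, I2 dispatched to MUL
[3] I2 operands ready, I3 dispatched to SHIFT
[4] I1 complete, I3 operands ready
[5] R3←I1, I3 complete
[6] R6←I3, I4 dispatched to ADD
[7] I4 operands ready
[9] I2 complete, I4 complete
[10] R1←I2, R4←I4
[11] I5 dispatched to ADD
[12] I5 operands ready, I6 dispatched to LSU
[13] I6 operands ready
[14] I5 complete, I6 complete
[15] R1←I5, R5←I6
[16] I7 dispatched to LSU
[17] I7 operands ready, I8 dispatched to SHIFT
[18] I7 complete, I8 operands ready
[19] R0←I7, I8 complete
[20] R4←I8

cycle = 20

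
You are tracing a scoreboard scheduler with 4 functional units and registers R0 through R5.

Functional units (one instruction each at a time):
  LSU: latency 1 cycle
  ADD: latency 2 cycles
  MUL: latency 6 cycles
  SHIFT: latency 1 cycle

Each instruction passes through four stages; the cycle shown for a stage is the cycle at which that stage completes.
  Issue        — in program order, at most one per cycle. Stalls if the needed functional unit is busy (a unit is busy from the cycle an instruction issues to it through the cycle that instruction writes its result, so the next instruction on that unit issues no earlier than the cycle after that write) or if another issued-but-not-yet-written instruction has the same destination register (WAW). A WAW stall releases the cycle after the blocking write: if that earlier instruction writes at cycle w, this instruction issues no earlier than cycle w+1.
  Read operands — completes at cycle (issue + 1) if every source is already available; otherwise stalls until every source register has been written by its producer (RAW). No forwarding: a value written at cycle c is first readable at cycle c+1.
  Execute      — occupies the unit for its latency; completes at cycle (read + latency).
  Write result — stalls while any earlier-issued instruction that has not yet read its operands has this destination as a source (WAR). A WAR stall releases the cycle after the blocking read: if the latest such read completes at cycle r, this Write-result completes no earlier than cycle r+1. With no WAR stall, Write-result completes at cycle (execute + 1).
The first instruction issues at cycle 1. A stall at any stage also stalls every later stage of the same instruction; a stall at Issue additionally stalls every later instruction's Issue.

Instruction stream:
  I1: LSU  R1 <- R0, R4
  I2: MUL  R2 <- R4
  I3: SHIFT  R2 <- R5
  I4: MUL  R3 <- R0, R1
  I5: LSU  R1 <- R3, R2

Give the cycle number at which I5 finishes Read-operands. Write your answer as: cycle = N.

  I1 | 1 | 2 | 3 | 4
  I2 | 2 | 3 | 9 | 10
  I3 | 11 | 12 | 13 | 14   WAW R2: wait I2 write@10
  I4 | 12 | 13 | 19 | 20
  I5 | 13 | 21 | 22 | 23   RAW R3: wait I4 write@20

cycle = 21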